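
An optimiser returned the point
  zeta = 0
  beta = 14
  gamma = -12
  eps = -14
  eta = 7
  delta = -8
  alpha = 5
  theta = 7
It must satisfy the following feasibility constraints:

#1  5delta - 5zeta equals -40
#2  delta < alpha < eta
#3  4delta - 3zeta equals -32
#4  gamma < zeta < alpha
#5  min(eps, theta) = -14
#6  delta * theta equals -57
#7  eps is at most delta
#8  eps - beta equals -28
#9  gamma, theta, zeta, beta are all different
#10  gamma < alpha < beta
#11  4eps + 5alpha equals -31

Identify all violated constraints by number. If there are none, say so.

No — constraint 6 is not satisfied.

#1 5delta - 5zeta = 5(-8) - 5(0) = -40 — holds.
#2 values -8 < 5 < 7 — holds.
#3 4delta - 3zeta = 4(-8) - 3(0) = -32 — holds.
#4 values -12 < 0 < 5 — holds.
#5 min(-14, 7) = -14 — holds.
#6 delta * theta = -8 * 7 = -56, not -57 — fails.
#7 eps = -14, delta = -8; -14 ≤ -8 — holds.
#8 eps - beta = -14 - 14 = -28 — holds.
#9 values -12, 7, 0, 14 are pairwise distinct — holds.
#10 values -12 < 5 < 14 — holds.
#11 4eps + 5alpha = 4(-14) + 5(5) = -31 — holds.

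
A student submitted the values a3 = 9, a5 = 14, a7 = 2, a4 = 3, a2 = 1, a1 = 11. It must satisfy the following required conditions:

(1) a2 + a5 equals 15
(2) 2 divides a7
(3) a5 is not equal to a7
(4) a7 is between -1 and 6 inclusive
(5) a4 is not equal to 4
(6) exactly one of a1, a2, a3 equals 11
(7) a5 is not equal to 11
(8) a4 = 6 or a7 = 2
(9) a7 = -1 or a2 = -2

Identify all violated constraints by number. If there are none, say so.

The assignment fails constraint 9.

(1) a2 + a5 = 1 + 14 = 15 — satisfied.
(2) 2 / 2 = 1, so 2 divides 2 — satisfied.
(3) a5 = 14, a7 = 2; distinct — satisfied.
(4) a7 = 2 lies in [-1, 6] — satisfied.
(5) a4 = 3, and 3 ≠ 4 — satisfied.
(6) a1=11, a2=1, a3=9; 1 of them equals 11 — satisfied.
(7) a5 = 14, and 14 ≠ 11 — satisfied.
(8) a4 = 3 ≠ 6, but a7 = 2 = 2 (second disjunct) — satisfied.
(9) a7 = 2 ≠ -1 and a2 = 1 ≠ -2; both disjuncts false — violated.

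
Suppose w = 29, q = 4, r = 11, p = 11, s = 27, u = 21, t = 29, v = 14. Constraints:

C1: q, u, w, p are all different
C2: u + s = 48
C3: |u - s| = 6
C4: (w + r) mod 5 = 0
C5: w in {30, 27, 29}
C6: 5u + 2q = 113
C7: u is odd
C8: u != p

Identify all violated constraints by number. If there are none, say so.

C1: values 4, 21, 29, 11 are pairwise distinct — OK.
C2: u + s = 21 + 27 = 48 — OK.
C3: |21 - 27| = 6 — OK.
C4: w + r = 40; 40 mod 5 = 0 — OK.
C5: w = 29 is in {30, 27, 29} — OK.
C6: 5u + 2q = 5(21) + 2(4) = 113 — OK.
C7: u = 21 is odd — OK.
C8: u = 21, p = 11; distinct — OK.

Yes — all constraints hold.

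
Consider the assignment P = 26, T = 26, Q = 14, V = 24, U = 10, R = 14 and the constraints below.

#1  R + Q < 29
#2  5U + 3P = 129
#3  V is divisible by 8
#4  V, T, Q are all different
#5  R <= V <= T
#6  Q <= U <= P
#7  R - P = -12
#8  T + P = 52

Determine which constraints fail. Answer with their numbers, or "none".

No — constraints 2 and 6 are not satisfied.

#1 R + Q = 14 + 14 = 28; 28 < 29 — holds.
#2 5U + 3P = 5(10) + 3(26) = 128, not 129 — fails.
#3 24 / 8 = 3, so 8 divides 24 — holds.
#4 values 24, 26, 14 are pairwise distinct — holds.
#5 values 14 <= 24 <= 26 — holds.
#6 values 14, 10, 26; Q = 14 is not <= U = 10 — fails.
#7 R - P = 14 - 26 = -12 — holds.
#8 T + P = 26 + 26 = 52 — holds.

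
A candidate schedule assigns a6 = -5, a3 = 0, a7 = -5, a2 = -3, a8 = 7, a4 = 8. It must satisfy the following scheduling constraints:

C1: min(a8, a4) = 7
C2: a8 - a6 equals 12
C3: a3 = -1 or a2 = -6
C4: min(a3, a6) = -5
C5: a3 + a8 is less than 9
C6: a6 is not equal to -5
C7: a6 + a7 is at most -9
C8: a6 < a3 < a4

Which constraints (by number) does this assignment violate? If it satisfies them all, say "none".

Constraints 3 and 6 are violated.

C1: min(7, 8) = 7 — OK.
C2: a8 - a6 = 7 - (-5) = 12 — OK.
C3: a3 = 0 ≠ -1 and a2 = -3 ≠ -6; both disjuncts false — violated.
C4: min(0, -5) = -5 — OK.
C5: a3 + a8 = 0 + 7 = 7; 7 < 9 — OK.
C6: a6 = -5, but -5 is required to differ — violated.
C7: a6 + a7 = -5 + (-5) = -10; -10 ≤ -9 — OK.
C8: values -5 < 0 < 8 — OK.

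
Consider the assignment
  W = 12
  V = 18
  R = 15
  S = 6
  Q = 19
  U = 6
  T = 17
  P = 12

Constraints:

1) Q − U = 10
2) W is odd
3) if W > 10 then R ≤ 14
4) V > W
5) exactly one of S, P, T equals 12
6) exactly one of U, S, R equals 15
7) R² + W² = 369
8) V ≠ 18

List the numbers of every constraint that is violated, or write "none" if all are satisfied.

1) Q − U = 19 − 6 = 13, not 10  no
2) W = 12 is even  no
3) W = 12 > 10, so we need R ≤ 14; but R = 15 > 14  no
4) V = 18, W = 12; 18 > 12  yes
5) S=6, P=12, T=17; 1 of them equals 12  yes
6) U=6, S=6, R=15; 1 of them equals 15  yes
7) R² + W² = 15² + 12² = 225 + 144 = 369  yes
8) V = 18, but 18 is required to differ  no

The assignment fails constraints 1, 2, 3, 8.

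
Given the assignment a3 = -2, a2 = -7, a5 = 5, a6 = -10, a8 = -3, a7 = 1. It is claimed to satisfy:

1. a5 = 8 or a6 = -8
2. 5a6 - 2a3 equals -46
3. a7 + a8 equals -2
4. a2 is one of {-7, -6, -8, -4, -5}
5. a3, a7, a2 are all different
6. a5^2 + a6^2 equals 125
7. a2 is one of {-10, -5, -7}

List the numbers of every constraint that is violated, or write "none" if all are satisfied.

The assignment fails constraint 1.

1. a5 = 5 ≠ 8 and a6 = -10 ≠ -8; both disjuncts false — violated.
2. 5a6 - 2a3 = 5(-10) - 2(-2) = -46 — satisfied.
3. a7 + a8 = 1 + (-3) = -2 — satisfied.
4. a2 = -7 is in {-7, -6, -8, -4, -5} — satisfied.
5. values -2, 1, -7 are pairwise distinct — satisfied.
6. a5^2 + a6^2 = 5^2 + (-10)^2 = 25 + 100 = 125 — satisfied.
7. a2 = -7 is in {-10, -5, -7} — satisfied.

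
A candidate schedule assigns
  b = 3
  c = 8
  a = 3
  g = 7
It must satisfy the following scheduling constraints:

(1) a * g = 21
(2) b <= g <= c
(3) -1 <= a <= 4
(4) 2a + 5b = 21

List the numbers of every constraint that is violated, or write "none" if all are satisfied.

None — every constraint holds.

(1) a * g = 3 * 7 = 21 — holds.
(2) values 3 <= 7 <= 8 — holds.
(3) a = 3 lies in [-1, 4] — holds.
(4) 2a + 5b = 2(3) + 5(3) = 21 — holds.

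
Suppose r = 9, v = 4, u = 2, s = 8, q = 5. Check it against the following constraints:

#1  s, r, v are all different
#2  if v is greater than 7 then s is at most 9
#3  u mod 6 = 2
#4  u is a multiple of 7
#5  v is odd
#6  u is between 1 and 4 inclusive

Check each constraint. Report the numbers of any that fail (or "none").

Constraints 4, 5 do not hold.

#1 values 8, 9, 4 are pairwise distinct  yes
#2 v = 4, not > 7; antecedent false, conditional vacuously true  yes
#3 2 mod 6 = 2  yes
#4 2 = 7*0 + 2, so 7 does not divide 2  no
#5 v = 4 is even  no
#6 u = 2 lies in [1, 4]  yes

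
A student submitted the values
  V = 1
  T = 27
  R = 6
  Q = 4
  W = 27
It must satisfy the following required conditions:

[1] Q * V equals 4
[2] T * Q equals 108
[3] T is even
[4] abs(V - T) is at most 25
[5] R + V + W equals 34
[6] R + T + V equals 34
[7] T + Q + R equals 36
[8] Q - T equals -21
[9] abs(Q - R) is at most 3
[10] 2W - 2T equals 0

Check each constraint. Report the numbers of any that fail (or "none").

Violated: 3, 4, 7, and 8.

[1] Q * V = 4 * 1 = 4 — holds.
[2] T * Q = 27 * 4 = 108 — holds.
[3] T = 27 is odd — does not hold.
[4] abs(1 - 27) = 26; 26 > 25, exceeds bound 25 — does not hold.
[5] R + V + W = 6 + 1 + 27 = 34 — holds.
[6] R + T + V = 6 + 27 + 1 = 34 — holds.
[7] T + Q + R = 27 + 4 + 6 = 37, not 36 — does not hold.
[8] Q - T = 4 - 27 = -23, not -21 — does not hold.
[9] abs(4 - 6) = 2; 2 ≤ 3 — holds.
[10] 2W - 2T = 2(27) - 2(27) = 0 — holds.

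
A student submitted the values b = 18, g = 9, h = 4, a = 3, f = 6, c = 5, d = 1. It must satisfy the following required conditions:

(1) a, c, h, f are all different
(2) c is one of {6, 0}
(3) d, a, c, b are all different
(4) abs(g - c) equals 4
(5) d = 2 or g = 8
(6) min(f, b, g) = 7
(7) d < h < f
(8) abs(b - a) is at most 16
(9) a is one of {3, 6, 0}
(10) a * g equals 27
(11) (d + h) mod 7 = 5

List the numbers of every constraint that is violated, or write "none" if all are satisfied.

(1) values 3, 5, 4, 6 are pairwise distinct — satisfied.
(2) c = 5 is not in {6, 0} — violated.
(3) values 1, 3, 5, 18 are pairwise distinct — satisfied.
(4) abs(9 - 5) = 4 — satisfied.
(5) d = 1 ≠ 2 and g = 9 ≠ 8; both disjuncts false — violated.
(6) min(6, 18, 9) = 6, not 7 — violated.
(7) values 1 < 4 < 6 — satisfied.
(8) abs(18 - 3) = 15; 15 ≤ 16 — satisfied.
(9) a = 3 is in {3, 6, 0} — satisfied.
(10) a * g = 3 * 9 = 27 — satisfied.
(11) d + h = 5; 5 mod 7 = 5 — satisfied.

Constraints 2, 5, and 6 do not hold.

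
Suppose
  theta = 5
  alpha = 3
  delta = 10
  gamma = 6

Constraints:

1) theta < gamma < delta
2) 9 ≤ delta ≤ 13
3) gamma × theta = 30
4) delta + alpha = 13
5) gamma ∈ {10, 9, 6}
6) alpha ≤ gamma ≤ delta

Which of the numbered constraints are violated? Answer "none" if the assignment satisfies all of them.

Yes — all constraints hold.

1) values 5 < 6 < 10 — holds.
2) delta = 10 lies in [9, 13] — holds.
3) gamma × theta = 6 × 5 = 30 — holds.
4) delta + alpha = 10 + 3 = 13 — holds.
5) gamma = 6 is in {10, 9, 6} — holds.
6) values 3 ≤ 6 ≤ 10 — holds.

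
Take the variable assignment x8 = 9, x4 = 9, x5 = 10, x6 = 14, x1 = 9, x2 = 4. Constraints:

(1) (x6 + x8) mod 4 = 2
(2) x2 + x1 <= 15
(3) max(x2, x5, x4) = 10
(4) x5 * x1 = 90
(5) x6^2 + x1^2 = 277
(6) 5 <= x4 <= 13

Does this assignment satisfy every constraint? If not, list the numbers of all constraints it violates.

(1) x6 + x8 = 23; 23 mod 4 = 3, not 2  fails
(2) x2 + x1 = 4 + 9 = 13; 13 ≤ 15  holds
(3) max(4, 10, 9) = 10  holds
(4) x5 * x1 = 10 * 9 = 90  holds
(5) x6^2 + x1^2 = 14^2 + 9^2 = 196 + 81 = 277  holds
(6) x4 = 9 lies in [5, 13]  holds

No — constraint 1 is not satisfied.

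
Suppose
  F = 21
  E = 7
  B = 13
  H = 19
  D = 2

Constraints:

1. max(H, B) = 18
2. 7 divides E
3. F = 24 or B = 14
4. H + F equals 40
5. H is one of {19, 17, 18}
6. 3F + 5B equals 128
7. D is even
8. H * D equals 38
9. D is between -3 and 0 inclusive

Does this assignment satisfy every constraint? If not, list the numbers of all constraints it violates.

1. max(19, 13) = 19, not 18 — violated.
2. 7 / 7 = 1, so 7 divides 7 — satisfied.
3. F = 21 ≠ 24 and B = 13 ≠ 14; both disjuncts false — violated.
4. H + F = 19 + 21 = 40 — satisfied.
5. H = 19 is in {19, 17, 18} — satisfied.
6. 3F + 5B = 3(21) + 5(13) = 128 — satisfied.
7. D = 2 is even — satisfied.
8. H * D = 19 * 2 = 38 — satisfied.
9. D = 2 is outside [-3, 0] — violated.

Violated: 1, 3, and 9.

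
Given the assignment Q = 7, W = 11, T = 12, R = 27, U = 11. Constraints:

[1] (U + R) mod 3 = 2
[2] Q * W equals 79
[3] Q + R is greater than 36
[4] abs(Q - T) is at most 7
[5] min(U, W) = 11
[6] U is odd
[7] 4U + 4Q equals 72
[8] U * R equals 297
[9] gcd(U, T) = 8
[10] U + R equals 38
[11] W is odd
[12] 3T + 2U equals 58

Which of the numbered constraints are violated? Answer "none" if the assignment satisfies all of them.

[1] U + R = 38; 38 mod 3 = 2  OK
[2] Q * W = 7 * 11 = 77, not 79  FAIL
[3] Q + R = 7 + 27 = 34; 34 ≤ 36, bound 36 not met  FAIL
[4] abs(7 - 12) = 5; 5 ≤ 7  OK
[5] min(11, 11) = 11  OK
[6] U = 11 is odd  OK
[7] 4U + 4Q = 4(11) + 4(7) = 72  OK
[8] U * R = 11 * 27 = 297  OK
[9] gcd(11, 12) = 1, not 8  FAIL
[10] U + R = 11 + 27 = 38  OK
[11] W = 11 is odd  OK
[12] 3T + 2U = 3(12) + 2(11) = 58  OK

Constraints 2, 3, and 9 do not hold.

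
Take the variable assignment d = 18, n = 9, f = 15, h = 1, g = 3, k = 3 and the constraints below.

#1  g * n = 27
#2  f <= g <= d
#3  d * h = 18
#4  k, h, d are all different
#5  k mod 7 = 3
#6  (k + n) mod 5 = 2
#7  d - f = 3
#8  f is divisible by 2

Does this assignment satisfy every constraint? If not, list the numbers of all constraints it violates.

Constraints 2 and 8 are violated.

#1 g * n = 3 * 9 = 27 — satisfied.
#2 values 15, 3, 18; f = 15 is not <= g = 3 — violated.
#3 d * h = 18 * 1 = 18 — satisfied.
#4 values 3, 1, 18 are pairwise distinct — satisfied.
#5 3 mod 7 = 3 — satisfied.
#6 k + n = 12; 12 mod 5 = 2 — satisfied.
#7 d - f = 18 - 15 = 3 — satisfied.
#8 15 = 2*7 + 1, so 2 does not divide 15 — violated.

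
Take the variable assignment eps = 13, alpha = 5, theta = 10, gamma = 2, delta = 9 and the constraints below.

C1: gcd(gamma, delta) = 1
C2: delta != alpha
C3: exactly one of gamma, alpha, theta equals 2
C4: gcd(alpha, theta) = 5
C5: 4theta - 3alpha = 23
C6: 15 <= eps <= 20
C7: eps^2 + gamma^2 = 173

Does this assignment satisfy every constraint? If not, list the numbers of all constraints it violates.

C1: gcd(2, 9) = 1 — holds.
C2: delta = 9, alpha = 5; distinct — holds.
C3: gamma=2, alpha=5, theta=10; 1 of them equals 2 — holds.
C4: gcd(5, 10) = 5 — holds.
C5: 4theta - 3alpha = 4(10) - 3(5) = 25, not 23 — fails.
C6: eps = 13 is outside [15, 20] — fails.
C7: eps^2 + gamma^2 = 13^2 + 2^2 = 169 + 4 = 173 — holds.

No — constraints 5, 6 are not satisfied.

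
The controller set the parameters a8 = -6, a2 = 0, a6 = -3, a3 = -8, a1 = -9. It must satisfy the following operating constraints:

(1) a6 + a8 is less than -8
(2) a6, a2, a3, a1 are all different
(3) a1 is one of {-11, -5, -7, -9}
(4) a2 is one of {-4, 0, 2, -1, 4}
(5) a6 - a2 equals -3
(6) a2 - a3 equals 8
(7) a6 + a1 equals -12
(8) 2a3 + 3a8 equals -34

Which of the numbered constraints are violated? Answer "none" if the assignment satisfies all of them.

(1) a6 + a8 = -3 + (-6) = -9; -9 < -8 — satisfied.
(2) values -3, 0, -8, -9 are pairwise distinct — satisfied.
(3) a1 = -9 is in {-11, -5, -7, -9} — satisfied.
(4) a2 = 0 is in {-4, 0, 2, -1, 4} — satisfied.
(5) a6 - a2 = -3 - 0 = -3 — satisfied.
(6) a2 - a3 = 0 - (-8) = 8 — satisfied.
(7) a6 + a1 = -3 + (-9) = -12 — satisfied.
(8) 2a3 + 3a8 = 2(-8) + 3(-6) = -34 — satisfied.

No violations.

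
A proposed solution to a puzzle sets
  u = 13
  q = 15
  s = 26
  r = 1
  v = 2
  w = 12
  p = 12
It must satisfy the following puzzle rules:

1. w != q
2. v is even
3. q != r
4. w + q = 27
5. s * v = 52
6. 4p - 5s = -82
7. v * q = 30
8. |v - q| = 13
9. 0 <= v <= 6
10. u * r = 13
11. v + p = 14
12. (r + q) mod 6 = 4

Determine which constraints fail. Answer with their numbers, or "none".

1. w = 12, q = 15; distinct — holds.
2. v = 2 is even — holds.
3. q = 15, r = 1; distinct — holds.
4. w + q = 12 + 15 = 27 — holds.
5. s * v = 26 * 2 = 52 — holds.
6. 4p - 5s = 4(12) - 5(26) = -82 — holds.
7. v * q = 2 * 15 = 30 — holds.
8. |2 - 15| = 13 — holds.
9. v = 2 lies in [0, 6] — holds.
10. u * r = 13 * 1 = 13 — holds.
11. v + p = 2 + 12 = 14 — holds.
12. r + q = 16; 16 mod 6 = 4 — holds.

No violations.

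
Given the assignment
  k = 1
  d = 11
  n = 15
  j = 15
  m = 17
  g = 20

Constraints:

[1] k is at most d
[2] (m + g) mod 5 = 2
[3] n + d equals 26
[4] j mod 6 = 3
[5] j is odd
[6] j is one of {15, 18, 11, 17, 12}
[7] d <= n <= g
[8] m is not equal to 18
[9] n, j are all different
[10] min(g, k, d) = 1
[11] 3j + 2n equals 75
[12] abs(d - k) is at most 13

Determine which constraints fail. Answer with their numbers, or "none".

Constraint 9 does not hold.

[1] k = 1, d = 11; 1 ≤ 11 — OK.
[2] m + g = 37; 37 mod 5 = 2 — OK.
[3] n + d = 15 + 11 = 26 — OK.
[4] 15 mod 6 = 3 — OK.
[5] j = 15 is odd — OK.
[6] j = 15 is in {15, 18, 11, 17, 12} — OK.
[7] values 11 <= 15 <= 20 — OK.
[8] m = 17, and 17 ≠ 18 — OK.
[9] n = j = 15, not all different — violated.
[10] min(20, 1, 11) = 1 — OK.
[11] 3j + 2n = 3(15) + 2(15) = 75 — OK.
[12] abs(11 - 1) = 10; 10 ≤ 13 — OK.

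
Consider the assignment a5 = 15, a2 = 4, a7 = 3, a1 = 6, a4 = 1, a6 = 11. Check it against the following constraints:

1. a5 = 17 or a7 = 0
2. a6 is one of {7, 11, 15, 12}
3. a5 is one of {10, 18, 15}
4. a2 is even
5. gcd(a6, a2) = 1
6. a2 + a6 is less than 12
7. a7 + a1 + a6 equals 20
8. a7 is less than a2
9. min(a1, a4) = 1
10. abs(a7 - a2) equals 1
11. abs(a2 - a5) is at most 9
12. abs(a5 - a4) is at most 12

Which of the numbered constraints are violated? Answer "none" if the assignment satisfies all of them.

1. a5 = 15 ≠ 17 and a7 = 3 ≠ 0; both disjuncts false — violated.
2. a6 = 11 is in {7, 11, 15, 12} — satisfied.
3. a5 = 15 is in {10, 18, 15} — satisfied.
4. a2 = 4 is even — satisfied.
5. gcd(11, 4) = 1 — satisfied.
6. a2 + a6 = 4 + 11 = 15; 15 ≥ 12, bound 12 not met — violated.
7. a7 + a1 + a6 = 3 + 6 + 11 = 20 — satisfied.
8. a7 = 3, a2 = 4; 3 < 4 — satisfied.
9. min(6, 1) = 1 — satisfied.
10. abs(3 - 4) = 1 — satisfied.
11. abs(4 - 15) = 11; 11 > 9, exceeds bound 9 — violated.
12. abs(15 - 1) = 14; 14 > 12, exceeds bound 12 — violated.

No — constraints 1, 6, 11, and 12 are not satisfied.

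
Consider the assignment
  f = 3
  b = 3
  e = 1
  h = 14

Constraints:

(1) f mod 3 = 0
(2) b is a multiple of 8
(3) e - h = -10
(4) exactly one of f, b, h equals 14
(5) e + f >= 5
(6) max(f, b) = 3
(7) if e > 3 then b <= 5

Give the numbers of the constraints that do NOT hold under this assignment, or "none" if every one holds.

(1) 3 mod 3 = 0 — satisfied.
(2) 3 = 8*0 + 3, so 8 does not divide 3 — violated.
(3) e - h = 1 - 14 = -13, not -10 — violated.
(4) f=3, b=3, h=14; 1 of them equals 14 — satisfied.
(5) e + f = 1 + 3 = 4; 4 < 5, bound 5 not met — violated.
(6) max(3, 3) = 3 — satisfied.
(7) e = 1, not > 3; antecedent false, conditional vacuously true — satisfied.

The assignment fails constraints 2, 3, 5.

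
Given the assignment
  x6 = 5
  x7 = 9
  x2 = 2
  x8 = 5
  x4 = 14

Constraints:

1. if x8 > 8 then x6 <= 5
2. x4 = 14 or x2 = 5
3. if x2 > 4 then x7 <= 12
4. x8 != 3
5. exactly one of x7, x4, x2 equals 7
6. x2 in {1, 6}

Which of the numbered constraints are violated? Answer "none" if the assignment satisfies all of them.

No — constraints 5, 6 are not satisfied.

1. x8 = 5, not > 8; antecedent false, conditional vacuously true  yes
2. x4 = 14 = 14 (first disjunct)  yes
3. x2 = 2, not > 4; antecedent false, conditional vacuously true  yes
4. x8 = 5, and 5 ≠ 3  yes
5. x7=9, x4=14, x2=2; 0 of them equal 7, not exactly one  no
6. x2 = 2 is not in {1, 6}  no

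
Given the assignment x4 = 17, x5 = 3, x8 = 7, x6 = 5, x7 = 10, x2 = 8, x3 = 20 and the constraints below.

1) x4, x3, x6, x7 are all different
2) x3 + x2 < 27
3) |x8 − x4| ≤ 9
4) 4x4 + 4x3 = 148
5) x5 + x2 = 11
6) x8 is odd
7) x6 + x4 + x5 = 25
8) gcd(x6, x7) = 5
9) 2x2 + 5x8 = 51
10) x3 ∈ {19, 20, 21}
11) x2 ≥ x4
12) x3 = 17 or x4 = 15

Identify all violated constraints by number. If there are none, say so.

1) values 17, 20, 5, 10 are pairwise distinct — OK.
2) x3 + x2 = 20 + 8 = 28; 28 ≥ 27, bound 27 not met — violated.
3) |7 − 17| = 10; 10 > 9, exceeds bound 9 — violated.
4) 4x4 + 4x3 = 4(17) + 4(20) = 148 — OK.
5) x5 + x2 = 3 + 8 = 11 — OK.
6) x8 = 7 is odd — OK.
7) x6 + x4 + x5 = 5 + 17 + 3 = 25 — OK.
8) gcd(5, 10) = 5 — OK.
9) 2x2 + 5x8 = 2(8) + 5(7) = 51 — OK.
10) x3 = 20 is in {19, 20, 21} — OK.
11) x2 = 8, x4 = 17; 8 < 17 (want ≥) — violated.
12) x3 = 20 ≠ 17 and x4 = 17 ≠ 15; both disjuncts false — violated.

Constraints 2, 3, 11, and 12 do not hold.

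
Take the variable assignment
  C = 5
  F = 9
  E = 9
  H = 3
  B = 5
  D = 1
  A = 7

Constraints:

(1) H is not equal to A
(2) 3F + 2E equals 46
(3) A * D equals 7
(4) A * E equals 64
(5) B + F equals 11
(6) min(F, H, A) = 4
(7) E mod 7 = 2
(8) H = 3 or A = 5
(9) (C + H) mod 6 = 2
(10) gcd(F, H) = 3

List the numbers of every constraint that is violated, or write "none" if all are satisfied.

(1) H = 3, A = 7; distinct — holds.
(2) 3F + 2E = 3(9) + 2(9) = 45, not 46 — fails.
(3) A * D = 7 * 1 = 7 — holds.
(4) A * E = 7 * 9 = 63, not 64 — fails.
(5) B + F = 5 + 9 = 14, not 11 — fails.
(6) min(9, 3, 7) = 3, not 4 — fails.
(7) 9 mod 7 = 2 — holds.
(8) H = 3 = 3 (first disjunct) — holds.
(9) C + H = 8; 8 mod 6 = 2 — holds.
(10) gcd(9, 3) = 3 — holds.

Constraints 2, 4, 5, 6 do not hold.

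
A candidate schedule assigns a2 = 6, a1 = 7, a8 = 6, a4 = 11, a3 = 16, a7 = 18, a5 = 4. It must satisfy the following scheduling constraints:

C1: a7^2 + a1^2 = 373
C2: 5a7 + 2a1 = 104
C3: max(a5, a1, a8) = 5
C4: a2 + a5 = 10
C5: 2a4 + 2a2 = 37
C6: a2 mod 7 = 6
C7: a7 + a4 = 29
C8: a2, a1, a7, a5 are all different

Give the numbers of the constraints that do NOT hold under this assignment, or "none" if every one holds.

The assignment fails constraints 3 and 5.

C1: a7^2 + a1^2 = 18^2 + 7^2 = 324 + 49 = 373 — holds.
C2: 5a7 + 2a1 = 5(18) + 2(7) = 104 — holds.
C3: max(4, 7, 6) = 7, not 5 — fails.
C4: a2 + a5 = 6 + 4 = 10 — holds.
C5: 2a4 + 2a2 = 2(11) + 2(6) = 34, not 37 — fails.
C6: 6 mod 7 = 6 — holds.
C7: a7 + a4 = 18 + 11 = 29 — holds.
C8: values 6, 7, 18, 4 are pairwise distinct — holds.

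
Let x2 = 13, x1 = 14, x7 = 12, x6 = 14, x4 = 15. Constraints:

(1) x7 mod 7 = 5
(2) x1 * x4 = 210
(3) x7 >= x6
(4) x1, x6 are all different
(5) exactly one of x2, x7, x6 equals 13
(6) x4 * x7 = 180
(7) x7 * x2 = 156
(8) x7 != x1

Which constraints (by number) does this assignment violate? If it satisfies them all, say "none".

(1) 12 mod 7 = 5 — holds.
(2) x1 * x4 = 14 * 15 = 210 — holds.
(3) x7 = 12, x6 = 14; 12 < 14 (want ≥) — fails.
(4) x1 = x6 = 14, not all different — fails.
(5) x2=13, x7=12, x6=14; 1 of them equals 13 — holds.
(6) x4 * x7 = 15 * 12 = 180 — holds.
(7) x7 * x2 = 12 * 13 = 156 — holds.
(8) x7 = 12, x1 = 14; distinct — holds.

No — constraints 3 and 4 are not satisfied.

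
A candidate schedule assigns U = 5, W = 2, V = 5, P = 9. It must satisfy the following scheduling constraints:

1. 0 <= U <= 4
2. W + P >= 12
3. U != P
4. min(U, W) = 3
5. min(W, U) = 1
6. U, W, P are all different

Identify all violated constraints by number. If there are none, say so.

The assignment fails constraints 1, 2, 4, and 5.

1. U = 5 is outside [0, 4] — violated.
2. W + P = 2 + 9 = 11; 11 < 12, bound 12 not met — violated.
3. U = 5, P = 9; distinct — satisfied.
4. min(5, 2) = 2, not 3 — violated.
5. min(2, 5) = 2, not 1 — violated.
6. values 5, 2, 9 are pairwise distinct — satisfied.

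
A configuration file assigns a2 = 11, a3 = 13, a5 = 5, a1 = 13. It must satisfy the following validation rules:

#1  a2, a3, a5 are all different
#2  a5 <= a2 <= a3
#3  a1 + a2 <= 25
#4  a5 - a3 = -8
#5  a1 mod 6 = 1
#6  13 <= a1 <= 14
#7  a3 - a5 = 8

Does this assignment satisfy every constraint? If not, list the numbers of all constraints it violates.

#1 values 11, 13, 5 are pairwise distinct  yes
#2 values 5 <= 11 <= 13  yes
#3 a1 + a2 = 13 + 11 = 24; 24 ≤ 25  yes
#4 a5 - a3 = 5 - 13 = -8  yes
#5 13 mod 6 = 1  yes
#6 a1 = 13 lies in [13, 14]  yes
#7 a3 - a5 = 13 - 5 = 8  yes

All constraints are satisfied.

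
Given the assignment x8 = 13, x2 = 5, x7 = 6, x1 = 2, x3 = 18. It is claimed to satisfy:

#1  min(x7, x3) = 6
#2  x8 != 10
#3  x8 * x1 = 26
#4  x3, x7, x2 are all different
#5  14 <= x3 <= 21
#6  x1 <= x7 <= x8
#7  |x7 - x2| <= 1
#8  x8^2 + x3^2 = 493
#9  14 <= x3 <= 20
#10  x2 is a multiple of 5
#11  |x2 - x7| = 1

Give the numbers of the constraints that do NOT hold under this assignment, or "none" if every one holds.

None — every constraint holds.

#1 min(6, 18) = 6 — satisfied.
#2 x8 = 13, and 13 ≠ 10 — satisfied.
#3 x8 * x1 = 13 * 2 = 26 — satisfied.
#4 values 18, 6, 5 are pairwise distinct — satisfied.
#5 x3 = 18 lies in [14, 21] — satisfied.
#6 values 2 <= 6 <= 13 — satisfied.
#7 |6 - 5| = 1; 1 ≤ 1 — satisfied.
#8 x8^2 + x3^2 = 13^2 + 18^2 = 169 + 324 = 493 — satisfied.
#9 x3 = 18 lies in [14, 20] — satisfied.
#10 5 / 5 = 1, so 5 divides 5 — satisfied.
#11 |5 - 6| = 1 — satisfied.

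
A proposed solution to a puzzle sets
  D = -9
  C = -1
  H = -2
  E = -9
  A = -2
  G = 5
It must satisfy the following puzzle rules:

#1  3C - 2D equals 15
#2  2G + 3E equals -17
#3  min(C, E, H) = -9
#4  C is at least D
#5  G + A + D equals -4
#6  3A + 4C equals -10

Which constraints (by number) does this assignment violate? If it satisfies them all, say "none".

The assignment fails constraint 5.

#1 3C - 2D = 3(-1) - 2(-9) = 15 — holds.
#2 2G + 3E = 2(5) + 3(-9) = -17 — holds.
#3 min(-1, -9, -2) = -9 — holds.
#4 C = -1, D = -9; -1 ≥ -9 — holds.
#5 G + A + D = 5 + (-2) + (-9) = -6, not -4 — does not hold.
#6 3A + 4C = 3(-2) + 4(-1) = -10 — holds.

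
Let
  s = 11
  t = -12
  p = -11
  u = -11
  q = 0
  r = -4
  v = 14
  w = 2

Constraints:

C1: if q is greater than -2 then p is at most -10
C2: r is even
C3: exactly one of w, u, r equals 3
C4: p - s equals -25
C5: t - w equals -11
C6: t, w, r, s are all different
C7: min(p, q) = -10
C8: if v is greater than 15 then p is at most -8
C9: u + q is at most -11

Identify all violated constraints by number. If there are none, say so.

C1: q = 0 > -2, so we need p ≤ -10; p = -11 ≤ -10 — OK.
C2: r = -4 is even — OK.
C3: w=2, u=-11, r=-4; 0 of them equal 3, not exactly one — violated.
C4: p - s = -11 - 11 = -22, not -25 — violated.
C5: t - w = -12 - 2 = -14, not -11 — violated.
C6: values -12, 2, -4, 11 are pairwise distinct — OK.
C7: min(-11, 0) = -11, not -10 — violated.
C8: v = 14, not > 15; antecedent false, conditional vacuously true — OK.
C9: u + q = -11 + 0 = -11; -11 ≤ -11 — OK.

The assignment fails constraints 3, 4, 5, and 7.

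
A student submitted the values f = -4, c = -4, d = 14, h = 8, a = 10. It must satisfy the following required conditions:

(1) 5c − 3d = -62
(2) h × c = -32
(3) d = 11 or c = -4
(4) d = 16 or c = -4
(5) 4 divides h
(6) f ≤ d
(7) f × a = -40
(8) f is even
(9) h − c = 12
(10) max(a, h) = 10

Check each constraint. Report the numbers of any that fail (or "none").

(1) 5c − 3d = 5(-4) − 3(14) = -62 — satisfied.
(2) h × c = 8 × (-4) = -32 — satisfied.
(3) d = 14 ≠ 11, but c = -4 = -4 (second disjunct) — satisfied.
(4) d = 14 ≠ 16, but c = -4 = -4 (second disjunct) — satisfied.
(5) 8 / 4 = 2, so 4 divides 8 — satisfied.
(6) f = -4, d = 14; -4 ≤ 14 — satisfied.
(7) f × a = -4 × 10 = -40 — satisfied.
(8) f = -4 is even — satisfied.
(9) h − c = 8 − (-4) = 12 — satisfied.
(10) max(10, 8) = 10 — satisfied.

Yes — all constraints hold.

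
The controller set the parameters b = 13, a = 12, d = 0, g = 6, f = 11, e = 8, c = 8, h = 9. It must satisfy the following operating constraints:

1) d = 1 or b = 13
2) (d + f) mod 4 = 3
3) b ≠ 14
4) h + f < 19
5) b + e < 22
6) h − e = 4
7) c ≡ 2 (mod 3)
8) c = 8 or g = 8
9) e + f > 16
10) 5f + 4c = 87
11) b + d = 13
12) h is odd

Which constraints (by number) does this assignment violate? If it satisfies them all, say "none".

1) d = 0 ≠ 1, but b = 13 = 13 (second disjunct)  OK
2) d + f = 11; 11 mod 4 = 3  OK
3) b = 13, and 13 ≠ 14  OK
4) h + f = 9 + 11 = 20; 20 ≥ 19, bound 19 not met  FAIL
5) b + e = 13 + 8 = 21; 21 < 22  OK
6) h − e = 9 − 8 = 1, not 4  FAIL
7) 8 mod 3 = 2  OK
8) c = 8 = 8 (first disjunct)  OK
9) e + f = 8 + 11 = 19; 19 > 16  OK
10) 5f + 4c = 5(11) + 4(8) = 87  OK
11) b + d = 13 + 0 = 13  OK
12) h = 9 is odd  OK

The assignment fails constraints 4, 6.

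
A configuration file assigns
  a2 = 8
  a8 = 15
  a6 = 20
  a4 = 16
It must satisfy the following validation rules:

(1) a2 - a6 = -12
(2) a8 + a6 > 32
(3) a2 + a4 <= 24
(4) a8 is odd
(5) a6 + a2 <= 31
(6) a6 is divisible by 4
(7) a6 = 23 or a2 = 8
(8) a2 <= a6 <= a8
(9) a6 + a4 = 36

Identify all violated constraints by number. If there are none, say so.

(1) a2 - a6 = 8 - 20 = -12 — OK.
(2) a8 + a6 = 15 + 20 = 35; 35 > 32 — OK.
(3) a2 + a4 = 8 + 16 = 24; 24 ≤ 24 — OK.
(4) a8 = 15 is odd — OK.
(5) a6 + a2 = 20 + 8 = 28; 28 ≤ 31 — OK.
(6) 20 / 4 = 5, so 4 divides 20 — OK.
(7) a6 = 20 ≠ 23, but a2 = 8 = 8 (second disjunct) — OK.
(8) values 8, 20, 15; a6 = 20 is not <= a8 = 15 — violated.
(9) a6 + a4 = 20 + 16 = 36 — OK.

The assignment fails constraint 8.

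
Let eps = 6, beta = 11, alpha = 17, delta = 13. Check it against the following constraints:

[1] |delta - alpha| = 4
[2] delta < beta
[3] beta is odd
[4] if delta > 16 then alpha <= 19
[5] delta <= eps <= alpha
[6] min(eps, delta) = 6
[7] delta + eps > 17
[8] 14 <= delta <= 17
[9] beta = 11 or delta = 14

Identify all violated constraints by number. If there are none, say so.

[1] |13 - 17| = 4 — OK.
[2] delta = 13, beta = 11; 13 ≥ 11 (want <) — violated.
[3] beta = 11 is odd — OK.
[4] delta = 13, not > 16; antecedent false, conditional vacuously true — OK.
[5] values 13, 6, 17; delta = 13 is not <= eps = 6 — violated.
[6] min(6, 13) = 6 — OK.
[7] delta + eps = 13 + 6 = 19; 19 > 17 — OK.
[8] delta = 13 is outside [14, 17] — violated.
[9] beta = 11 = 11 (first disjunct) — OK.

No — constraints 2, 5, 8 are not satisfied.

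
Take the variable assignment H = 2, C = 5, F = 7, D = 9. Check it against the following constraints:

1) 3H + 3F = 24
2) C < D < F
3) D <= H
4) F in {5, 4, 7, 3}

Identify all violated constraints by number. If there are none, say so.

Violated: 1, 2, and 3.

1) 3H + 3F = 3(2) + 3(7) = 27, not 24  false
2) values 5, 9, 7; D = 9 is not < F = 7  false
3) D = 9, H = 2; 9 > 2 (want ≤)  false
4) F = 7 is in {5, 4, 7, 3}  true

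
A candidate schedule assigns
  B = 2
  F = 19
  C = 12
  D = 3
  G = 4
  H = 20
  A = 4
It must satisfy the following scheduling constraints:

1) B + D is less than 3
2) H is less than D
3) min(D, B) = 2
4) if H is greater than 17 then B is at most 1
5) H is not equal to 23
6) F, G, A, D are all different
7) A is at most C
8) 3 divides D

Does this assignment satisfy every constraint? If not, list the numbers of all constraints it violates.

1) B + D = 2 + 3 = 5; 5 ≥ 3, bound 3 not met — violated.
2) H = 20, D = 3; 20 ≥ 3 (want <) — violated.
3) min(3, 2) = 2 — OK.
4) H = 20 > 17, so we need B ≤ 1; but B = 2 > 1 — violated.
5) H = 20, and 20 ≠ 23 — OK.
6) G = A = 4, not all different — violated.
7) A = 4, C = 12; 4 ≤ 12 — OK.
8) 3 / 3 = 1, so 3 divides 3 — OK.

Constraints 1, 2, 4, and 6 are violated.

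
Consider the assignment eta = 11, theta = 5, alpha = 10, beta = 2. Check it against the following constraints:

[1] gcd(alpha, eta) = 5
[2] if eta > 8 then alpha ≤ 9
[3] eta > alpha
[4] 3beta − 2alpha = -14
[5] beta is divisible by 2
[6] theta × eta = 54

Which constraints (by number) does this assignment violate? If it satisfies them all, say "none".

No — constraints 1, 2, and 6 are not satisfied.

[1] gcd(10, 11) = 1, not 5  false
[2] eta = 11 > 8, so we need alpha ≤ 9; but alpha = 10 > 9  false
[3] eta = 11, alpha = 10; 11 > 10  true
[4] 3beta − 2alpha = 3(2) − 2(10) = -14  true
[5] 2 / 2 = 1, so 2 divides 2  true
[6] theta × eta = 5 × 11 = 55, not 54  false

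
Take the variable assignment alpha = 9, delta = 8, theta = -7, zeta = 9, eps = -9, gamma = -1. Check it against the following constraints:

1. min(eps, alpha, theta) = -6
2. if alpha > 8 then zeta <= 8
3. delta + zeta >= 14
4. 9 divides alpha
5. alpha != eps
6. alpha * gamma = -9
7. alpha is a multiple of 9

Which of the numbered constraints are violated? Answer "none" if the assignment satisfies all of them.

1. min(-9, 9, -7) = -9, not -6 — does not hold.
2. alpha = 9 > 8, so we need zeta ≤ 8; but zeta = 9 > 8 — does not hold.
3. delta + zeta = 8 + 9 = 17; 17 ≥ 14 — holds.
4. 9 / 9 = 1, so 9 divides 9 — holds.
5. alpha = 9, eps = -9; distinct — holds.
6. alpha * gamma = 9 * (-1) = -9 — holds.
7. 9 / 9 = 1, so 9 divides 9 — holds.

The assignment fails constraints 1, 2.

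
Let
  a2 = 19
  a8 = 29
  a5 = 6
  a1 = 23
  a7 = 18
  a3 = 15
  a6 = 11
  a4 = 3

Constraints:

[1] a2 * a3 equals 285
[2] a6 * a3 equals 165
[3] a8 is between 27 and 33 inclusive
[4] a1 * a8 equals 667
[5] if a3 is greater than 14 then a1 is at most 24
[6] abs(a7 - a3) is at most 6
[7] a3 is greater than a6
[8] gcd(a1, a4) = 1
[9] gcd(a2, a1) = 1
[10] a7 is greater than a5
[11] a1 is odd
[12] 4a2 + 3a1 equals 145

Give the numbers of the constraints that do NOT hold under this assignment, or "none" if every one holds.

[1] a2 * a3 = 19 * 15 = 285 — OK.
[2] a6 * a3 = 11 * 15 = 165 — OK.
[3] a8 = 29 lies in [27, 33] — OK.
[4] a1 * a8 = 23 * 29 = 667 — OK.
[5] a3 = 15 > 14, so we need a1 ≤ 24; a1 = 23 ≤ 24 — OK.
[6] abs(18 - 15) = 3; 3 ≤ 6 — OK.
[7] a3 = 15, a6 = 11; 15 > 11 — OK.
[8] gcd(23, 3) = 1 — OK.
[9] gcd(19, 23) = 1 — OK.
[10] a7 = 18, a5 = 6; 18 > 6 — OK.
[11] a1 = 23 is odd — OK.
[12] 4a2 + 3a1 = 4(19) + 3(23) = 145 — OK.

None — every constraint holds.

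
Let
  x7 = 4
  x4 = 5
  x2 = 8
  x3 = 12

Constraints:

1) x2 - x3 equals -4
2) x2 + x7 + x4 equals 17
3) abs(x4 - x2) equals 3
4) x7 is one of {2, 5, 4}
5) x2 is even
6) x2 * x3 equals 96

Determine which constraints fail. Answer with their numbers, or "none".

1) x2 - x3 = 8 - 12 = -4  true
2) x2 + x7 + x4 = 8 + 4 + 5 = 17  true
3) abs(5 - 8) = 3  true
4) x7 = 4 is in {2, 5, 4}  true
5) x2 = 8 is even  true
6) x2 * x3 = 8 * 12 = 96  true

All constraints are satisfied.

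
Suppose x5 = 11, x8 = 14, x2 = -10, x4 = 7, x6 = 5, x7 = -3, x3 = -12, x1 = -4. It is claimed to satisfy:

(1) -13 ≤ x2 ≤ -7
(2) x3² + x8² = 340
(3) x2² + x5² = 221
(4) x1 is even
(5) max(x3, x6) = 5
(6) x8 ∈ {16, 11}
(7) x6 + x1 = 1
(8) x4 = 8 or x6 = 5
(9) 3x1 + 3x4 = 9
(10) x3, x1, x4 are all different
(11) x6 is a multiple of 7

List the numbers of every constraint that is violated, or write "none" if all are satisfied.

(1) x2 = -10 lies in [-13, -7] — satisfied.
(2) x3² + x8² = (-12)² + 14² = 144 + 196 = 340 — satisfied.
(3) x2² + x5² = (-10)² + 11² = 100 + 121 = 221 — satisfied.
(4) x1 = -4 is even — satisfied.
(5) max(-12, 5) = 5 — satisfied.
(6) x8 = 14 is not in {16, 11} — violated.
(7) x6 + x1 = 5 + (-4) = 1 — satisfied.
(8) x4 = 7 ≠ 8, but x6 = 5 = 5 (second disjunct) — satisfied.
(9) 3x1 + 3x4 = 3(-4) + 3(7) = 9 — satisfied.
(10) values -12, -4, 7 are pairwise distinct — satisfied.
(11) 5 = 7×0 + 5, so 7 does not divide 5 — violated.

Constraints 6 and 11 are violated.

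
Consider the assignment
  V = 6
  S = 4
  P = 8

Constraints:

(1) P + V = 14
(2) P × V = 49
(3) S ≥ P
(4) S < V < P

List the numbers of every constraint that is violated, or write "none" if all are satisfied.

No — constraints 2, 3 are not satisfied.

(1) P + V = 8 + 6 = 14 — satisfied.
(2) P × V = 8 × 6 = 48, not 49 — violated.
(3) S = 4, P = 8; 4 < 8 (want ≥) — violated.
(4) values 4 < 6 < 8 — satisfied.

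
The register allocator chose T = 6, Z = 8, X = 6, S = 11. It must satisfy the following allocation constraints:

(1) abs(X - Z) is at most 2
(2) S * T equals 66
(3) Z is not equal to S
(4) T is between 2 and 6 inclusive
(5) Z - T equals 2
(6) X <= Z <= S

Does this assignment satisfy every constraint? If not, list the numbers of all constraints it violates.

None — every constraint holds.

(1) abs(6 - 8) = 2; 2 ≤ 2 — OK.
(2) S * T = 11 * 6 = 66 — OK.
(3) Z = 8, S = 11; distinct — OK.
(4) T = 6 lies in [2, 6] — OK.
(5) Z - T = 8 - 6 = 2 — OK.
(6) values 6 <= 8 <= 11 — OK.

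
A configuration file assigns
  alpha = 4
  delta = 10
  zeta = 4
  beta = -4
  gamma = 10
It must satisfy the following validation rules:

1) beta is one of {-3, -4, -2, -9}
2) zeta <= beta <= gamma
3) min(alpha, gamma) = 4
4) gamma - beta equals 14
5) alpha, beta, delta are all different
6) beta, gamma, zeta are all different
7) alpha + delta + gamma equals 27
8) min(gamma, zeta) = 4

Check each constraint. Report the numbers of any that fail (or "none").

1) beta = -4 is in {-3, -4, -2, -9}  yes
2) values 4, -4, 10; zeta = 4 is not <= beta = -4  no
3) min(4, 10) = 4  yes
4) gamma - beta = 10 - (-4) = 14  yes
5) values 4, -4, 10 are pairwise distinct  yes
6) values -4, 10, 4 are pairwise distinct  yes
7) alpha + delta + gamma = 4 + 10 + 10 = 24, not 27  no
8) min(10, 4) = 4  yes

Constraints 2 and 7 are violated.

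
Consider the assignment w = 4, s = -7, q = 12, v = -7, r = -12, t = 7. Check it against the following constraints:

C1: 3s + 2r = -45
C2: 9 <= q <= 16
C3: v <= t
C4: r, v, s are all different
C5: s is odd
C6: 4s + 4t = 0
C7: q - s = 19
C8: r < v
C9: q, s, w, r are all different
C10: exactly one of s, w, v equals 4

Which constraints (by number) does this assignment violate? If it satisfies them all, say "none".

No — constraint 4 is not satisfied.

C1: 3s + 2r = 3(-7) + 2(-12) = -45  true
C2: q = 12 lies in [9, 16]  true
C3: v = -7, t = 7; -7 ≤ 7  true
C4: v = s = -7, not all different  false
C5: s = -7 is odd  true
C6: 4s + 4t = 4(-7) + 4(7) = 0  true
C7: q - s = 12 - (-7) = 19  true
C8: r = -12, v = -7; -12 < -7  true
C9: values 12, -7, 4, -12 are pairwise distinct  true
C10: s=-7, w=4, v=-7; 1 of them equals 4  true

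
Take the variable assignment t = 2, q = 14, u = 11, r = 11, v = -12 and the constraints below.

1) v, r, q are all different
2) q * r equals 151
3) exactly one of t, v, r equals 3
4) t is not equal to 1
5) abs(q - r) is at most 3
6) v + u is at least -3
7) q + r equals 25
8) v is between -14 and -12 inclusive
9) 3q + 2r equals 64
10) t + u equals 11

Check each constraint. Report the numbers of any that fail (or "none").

1) values -12, 11, 14 are pairwise distinct — holds.
2) q * r = 14 * 11 = 154, not 151 — does not hold.
3) t=2, v=-12, r=11; 0 of them equal 3, not exactly one — does not hold.
4) t = 2, and 2 ≠ 1 — holds.
5) abs(14 - 11) = 3; 3 ≤ 3 — holds.
6) v + u = -12 + 11 = -1; -1 ≥ -3 — holds.
7) q + r = 14 + 11 = 25 — holds.
8) v = -12 lies in [-14, -12] — holds.
9) 3q + 2r = 3(14) + 2(11) = 64 — holds.
10) t + u = 2 + 11 = 13, not 11 — does not hold.

The assignment fails constraints 2, 3, 10.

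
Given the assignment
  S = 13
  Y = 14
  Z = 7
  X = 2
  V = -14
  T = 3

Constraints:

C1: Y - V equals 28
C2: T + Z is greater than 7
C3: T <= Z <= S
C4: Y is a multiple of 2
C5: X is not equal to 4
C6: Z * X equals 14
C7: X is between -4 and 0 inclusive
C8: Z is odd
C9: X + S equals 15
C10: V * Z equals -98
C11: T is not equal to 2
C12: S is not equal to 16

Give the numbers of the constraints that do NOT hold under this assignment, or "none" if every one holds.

C1: Y - V = 14 - (-14) = 28  OK
C2: T + Z = 3 + 7 = 10; 10 > 7  OK
C3: values 3 <= 7 <= 13  OK
C4: 14 / 2 = 7, so 2 divides 14  OK
C5: X = 2, and 2 ≠ 4  OK
C6: Z * X = 7 * 2 = 14  OK
C7: X = 2 is outside [-4, 0]  FAIL
C8: Z = 7 is odd  OK
C9: X + S = 2 + 13 = 15  OK
C10: V * Z = -14 * 7 = -98  OK
C11: T = 3, and 3 ≠ 2  OK
C12: S = 13, and 13 ≠ 16  OK

No — constraint 7 is not satisfied.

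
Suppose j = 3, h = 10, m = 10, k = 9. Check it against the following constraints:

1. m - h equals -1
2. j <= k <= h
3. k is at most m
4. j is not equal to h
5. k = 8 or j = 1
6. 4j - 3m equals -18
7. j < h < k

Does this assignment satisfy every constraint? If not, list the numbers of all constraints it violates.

Constraints 1, 5, 7 are violated.

1. m - h = 10 - 10 = 0, not -1 — fails.
2. values 3 <= 9 <= 10 — holds.
3. k = 9, m = 10; 9 ≤ 10 — holds.
4. j = 3, h = 10; distinct — holds.
5. k = 9 ≠ 8 and j = 3 ≠ 1; both disjuncts false — fails.
6. 4j - 3m = 4(3) - 3(10) = -18 — holds.
7. values 3, 10, 9; h = 10 is not < k = 9 — fails.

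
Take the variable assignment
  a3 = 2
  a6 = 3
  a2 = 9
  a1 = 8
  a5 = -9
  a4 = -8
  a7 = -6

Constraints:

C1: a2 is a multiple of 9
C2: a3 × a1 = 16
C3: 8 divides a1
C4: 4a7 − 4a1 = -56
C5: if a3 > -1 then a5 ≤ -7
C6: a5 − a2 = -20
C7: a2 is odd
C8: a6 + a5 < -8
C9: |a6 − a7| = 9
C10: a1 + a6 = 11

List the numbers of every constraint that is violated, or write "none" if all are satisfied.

C1: 9 / 9 = 1, so 9 divides 9 — holds.
C2: a3 × a1 = 2 × 8 = 16 — holds.
C3: 8 / 8 = 1, so 8 divides 8 — holds.
C4: 4a7 − 4a1 = 4(-6) − 4(8) = -56 — holds.
C5: a3 = 2 > -1, so we need a5 ≤ -7; a5 = -9 ≤ -7 — holds.
C6: a5 − a2 = -9 − 9 = -18, not -20 — does not hold.
C7: a2 = 9 is odd — holds.
C8: a6 + a5 = 3 + (-9) = -6; -6 ≥ -8, bound -8 not met — does not hold.
C9: |3 − (-6)| = 9 — holds.
C10: a1 + a6 = 8 + 3 = 11 — holds.

Violated: 6, 8.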